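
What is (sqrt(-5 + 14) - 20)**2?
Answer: 289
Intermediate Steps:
(sqrt(-5 + 14) - 20)**2 = (sqrt(9) - 20)**2 = (3 - 20)**2 = (-17)**2 = 289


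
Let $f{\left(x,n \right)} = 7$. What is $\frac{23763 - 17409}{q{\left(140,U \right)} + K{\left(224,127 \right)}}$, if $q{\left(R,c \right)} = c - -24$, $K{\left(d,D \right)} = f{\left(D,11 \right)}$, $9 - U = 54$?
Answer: $- \frac{3177}{7} \approx -453.86$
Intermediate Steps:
$U = -45$ ($U = 9 - 54 = -45$)
$K{\left(d,D \right)} = 7$
$q{\left(R,c \right)} = 24 + c$ ($q{\left(R,c \right)} = c + 24 = 24 + c$)
$\frac{23763 - 17409}{q{\left(140,U \right)} + K{\left(224,127 \right)}} = \frac{23763 - 17409}{\left(24 - 45\right) + 7} = \frac{6354}{-21 + 7} = \frac{6354}{-14} = 6354 \left(- \frac{1}{14}\right) = - \frac{3177}{7}$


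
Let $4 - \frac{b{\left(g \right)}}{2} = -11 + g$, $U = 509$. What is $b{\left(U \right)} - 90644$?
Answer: $-91632$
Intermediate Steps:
$b{\left(g \right)} = 30 - 2 g$ ($b{\left(g \right)} = 8 - 2 \left(-11 + g\right) = 8 - \left(-22 + 2 g\right) = 30 - 2 g$)
$b{\left(U \right)} - 90644 = \left(30 - 1018\right) - 90644 = -988 - 90644 = -91632$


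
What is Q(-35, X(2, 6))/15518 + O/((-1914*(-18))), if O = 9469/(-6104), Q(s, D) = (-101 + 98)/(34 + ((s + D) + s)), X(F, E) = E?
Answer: -314776103/8158394835360 ≈ -3.8583e-5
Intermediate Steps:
Q(s, D) = -3/(34 + D + 2*s) (Q(s, D) = -3/(34 + ((D + s) + s)) = -3/(34 + (D + 2*s)) = -3/(34 + D + 2*s))
O = -9469/6104 (O = 9469*(-1/6104) = -9469/6104 ≈ -1.5513)
Q(-35, X(2, 6))/15518 + O/((-1914*(-18))) = -3/(34 + 6 + 2*(-35))/15518 - 9469/(6104*((-1914*(-18)))) = -3/(34 + 6 - 70)*(1/15518) - 9469/6104/34452 = -3/(-30)*(1/15518) - 9469/6104*1/34452 = -3*(-1/30)*(1/15518) - 9469/210295008 = (⅒)*(1/15518) - 9469/210295008 = 1/155180 - 9469/210295008 = -314776103/8158394835360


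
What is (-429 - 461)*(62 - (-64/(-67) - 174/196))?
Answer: -180958805/3283 ≈ -55120.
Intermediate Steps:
(-429 - 461)*(62 - (-64/(-67) - 174/196)) = -890*(62 - (-64*(-1/67) - 174*1/196)) = -890*(62 - (64/67 - 87/98)) = -890*(62 - 1*443/6566) = -890*(62 - 443/6566) = -890*406649/6566 = -180958805/3283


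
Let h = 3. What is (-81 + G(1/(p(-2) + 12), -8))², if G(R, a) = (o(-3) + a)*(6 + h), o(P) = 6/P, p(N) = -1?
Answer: 29241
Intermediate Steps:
G(R, a) = -18 + 9*a (G(R, a) = (6/(-3) + a)*(6 + 3) = (6*(-⅓) + a)*9 = (-2 + a)*9 = -18 + 9*a)
(-81 + G(1/(p(-2) + 12), -8))² = (-81 + (-18 + 9*(-8)))² = (-81 + (-18 - 72))² = (-81 - 90)² = (-171)² = 29241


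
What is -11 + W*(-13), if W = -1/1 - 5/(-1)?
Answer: -63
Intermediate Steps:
W = 4 (W = -1*1 - 5*(-1) = -1 + 5 = 4)
-11 + W*(-13) = -11 + 4*(-13) = -11 - 52 = -63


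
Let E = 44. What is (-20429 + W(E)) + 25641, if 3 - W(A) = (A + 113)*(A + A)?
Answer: -8601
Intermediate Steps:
W(A) = 3 - 2*A*(113 + A) (W(A) = 3 - (A + 113)*(A + A) = 3 - (113 + A)*2*A = 3 - 2*A*(113 + A))
(-20429 + W(E)) + 25641 = (-20429 + (3 - 226*44 - 2*44**2)) + 25641 = (-20429 + (3 - 9944 - 2*1936)) + 25641 = (-20429 + (3 - 9944 - 3872)) + 25641 = (-20429 - 13813) + 25641 = -34242 + 25641 = -8601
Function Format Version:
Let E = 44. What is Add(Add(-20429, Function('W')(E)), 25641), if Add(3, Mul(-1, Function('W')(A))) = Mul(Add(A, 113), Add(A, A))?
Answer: -8601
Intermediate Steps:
Function('W')(A) = Add(3, Mul(-2, A, Add(113, A))) (Function('W')(A) = Add(3, Mul(-1, Mul(Add(A, 113), Add(A, A)))) = Add(3, Mul(-1, Mul(Add(113, A), Mul(2, A)))) = Add(3, Mul(-1, Mul(2, A, Add(113, A)))) = Add(3, Mul(-2, A, Add(113, A))))
Add(Add(-20429, Function('W')(E)), 25641) = Add(Add(-20429, Add(3, Mul(-226, 44), Mul(-2, Pow(44, 2)))), 25641) = Add(Add(-20429, Add(3, -9944, Mul(-2, 1936))), 25641) = Add(Add(-20429, Add(3, -9944, -3872)), 25641) = Add(Add(-20429, -13813), 25641) = Add(-34242, 25641) = -8601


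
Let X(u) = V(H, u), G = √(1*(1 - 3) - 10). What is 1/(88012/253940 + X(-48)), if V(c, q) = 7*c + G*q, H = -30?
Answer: -844975636795/288583011944209 + 386913141600*I*√3/288583011944209 ≈ -0.002928 + 0.0023222*I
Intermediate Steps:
G = 2*I*√3 (G = √(1*(-2) - 10) = √(-2 - 10) = √(-12) = 2*I*√3 ≈ 3.4641*I)
V(c, q) = 7*c + 2*I*q*√3 (V(c, q) = 7*c + (2*I*√3)*q = 7*c + 2*I*q*√3)
X(u) = -210 + 2*I*u*√3 (X(u) = 7*(-30) + 2*I*u*√3 = -210 + 2*I*u*√3)
1/(88012/253940 + X(-48)) = 1/(88012/253940 + (-210 + 2*I*(-48)*√3)) = 1/(88012*(1/253940) + (-210 - 96*I*√3)) = 1/(22003/63485 + (-210 - 96*I*√3)) = 1/(-13309847/63485 - 96*I*√3)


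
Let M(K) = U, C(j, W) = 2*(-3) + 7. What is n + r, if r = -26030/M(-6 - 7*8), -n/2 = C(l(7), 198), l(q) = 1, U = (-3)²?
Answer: -26048/9 ≈ -2894.2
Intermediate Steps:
U = 9
C(j, W) = 1 (C(j, W) = -6 + 7 = 1)
M(K) = 9
n = -2 (n = -2*1 = -2)
r = -26030/9 ≈ -2892.2
n + r = -2 - 26030/9 = -26048/9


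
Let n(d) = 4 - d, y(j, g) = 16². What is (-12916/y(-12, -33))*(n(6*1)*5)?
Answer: 16145/32 ≈ 504.53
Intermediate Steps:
y(j, g) = 256
(-12916/y(-12, -33))*(n(6*1)*5) = (-12916/256)*((4 - 6)*5) = (-12916*1/256)*((4 - 1*6)*5) = -3229*(4 - 6)*5/64 = -(-3229)*5/32 = -3229/64*(-10) = 16145/32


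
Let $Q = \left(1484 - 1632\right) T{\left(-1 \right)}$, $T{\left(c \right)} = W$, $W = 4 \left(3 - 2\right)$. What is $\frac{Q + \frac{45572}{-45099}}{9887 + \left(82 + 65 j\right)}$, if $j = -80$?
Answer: $- \frac{26744180}{215077131} \approx -0.12435$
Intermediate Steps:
$W = 4$ ($W = 4 \cdot 1 = 4$)
$T{\left(c \right)} = 4$
$Q = -592$ ($Q = \left(1484 - 1632\right) 4 = \left(-148\right) 4 = -592$)
$\frac{Q + \frac{45572}{-45099}}{9887 + \left(82 + 65 j\right)} = \frac{-592 + \frac{45572}{-45099}}{9887 + \left(82 + 65 \left(-80\right)\right)} = \frac{-592 + 45572 \left(- \frac{1}{45099}\right)}{9887 + \left(82 - 5200\right)} = \frac{-592 - \frac{45572}{45099}}{9887 - 5118} = - \frac{26744180}{45099 \cdot 4769} = \left(- \frac{26744180}{45099}\right) \frac{1}{4769} = - \frac{26744180}{215077131}$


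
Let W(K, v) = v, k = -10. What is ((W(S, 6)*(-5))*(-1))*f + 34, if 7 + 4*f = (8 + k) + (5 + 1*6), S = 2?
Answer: 49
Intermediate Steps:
f = 1/2 (f = -7/4 + ((8 - 10) + (5 + 1*6))/4 = -7/4 + (-2 + (5 + 6))/4 = -7/4 + (-2 + 11)/4 = -7/4 + (1/4)*9 = -7/4 + 9/4 = 1/2 ≈ 0.50000)
((W(S, 6)*(-5))*(-1))*f + 34 = ((6*(-5))*(-1))*(1/2) + 34 = -30*(-1)*(1/2) + 34 = 30*(1/2) + 34 = 15 + 34 = 49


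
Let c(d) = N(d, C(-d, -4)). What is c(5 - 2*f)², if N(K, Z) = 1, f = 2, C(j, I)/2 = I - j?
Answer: 1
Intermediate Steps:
C(j, I) = -2*j + 2*I (C(j, I) = 2*(I - j) = -2*j + 2*I)
c(d) = 1
c(5 - 2*f)² = 1² = 1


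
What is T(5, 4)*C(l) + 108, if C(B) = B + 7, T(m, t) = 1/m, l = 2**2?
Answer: 551/5 ≈ 110.20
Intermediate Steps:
l = 4
C(B) = 7 + B
T(5, 4)*C(l) + 108 = (7 + 4)/5 + 108 = (1/5)*11 + 108 = 11/5 + 108 = 551/5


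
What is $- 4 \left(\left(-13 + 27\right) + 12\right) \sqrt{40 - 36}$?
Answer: $-208$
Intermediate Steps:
$- 4 \left(\left(-13 + 27\right) + 12\right) \sqrt{40 - 36} = - 4 \left(14 + 12\right) \sqrt{4} = \left(-4\right) 26 \cdot 2 = \left(-104\right) 2 = -208$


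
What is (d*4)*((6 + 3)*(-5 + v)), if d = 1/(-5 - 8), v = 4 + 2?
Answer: -36/13 ≈ -2.7692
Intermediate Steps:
v = 6
d = -1/13 (d = 1/(-13) = -1/13 ≈ -0.076923)
(d*4)*((6 + 3)*(-5 + v)) = (-1/13*4)*((6 + 3)*(-5 + 6)) = -36/13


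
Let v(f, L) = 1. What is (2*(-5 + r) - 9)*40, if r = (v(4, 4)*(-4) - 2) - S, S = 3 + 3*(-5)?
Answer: -280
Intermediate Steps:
S = -12 (S = 3 - 15 = -12)
r = 6 (r = (1*(-4) - 2) - 1*(-12) = (-4 - 2) + 12 = -6 + 12 = 6)
(2*(-5 + r) - 9)*40 = (2*(-5 + 6) - 9)*40 = (2*1 - 9)*40 = (2 - 9)*40 = -7*40 = -280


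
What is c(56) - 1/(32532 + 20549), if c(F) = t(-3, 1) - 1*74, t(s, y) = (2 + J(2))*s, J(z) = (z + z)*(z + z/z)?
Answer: -6157397/53081 ≈ -116.00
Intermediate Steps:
J(z) = 2*z*(1 + z) (J(z) = (2*z)*(z + 1) = (2*z)*(1 + z) = 2*z*(1 + z))
t(s, y) = 14*s (t(s, y) = (2 + 2*2*(1 + 2))*s = (2 + 2*2*3)*s = (2 + 12)*s = 14*s)
c(F) = -116 (c(F) = 14*(-3) - 1*74 = -42 - 74 = -116)
c(56) - 1/(32532 + 20549) = -116 - 1/(32532 + 20549) = -116 - 1/53081 = -6157397/53081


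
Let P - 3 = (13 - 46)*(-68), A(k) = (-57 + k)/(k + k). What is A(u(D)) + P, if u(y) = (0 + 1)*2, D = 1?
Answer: 8933/4 ≈ 2233.3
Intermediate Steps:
u(y) = 2 (u(y) = 1*2 = 2)
A(k) = (-57 + k)/(2*k) (A(k) = (-57 + k)/((2*k)) = (-57 + k)*(1/(2*k)) = (-57 + k)/(2*k))
P = 2247 (P = 3 + (13 - 46)*(-68) = 3 - 33*(-68) = 3 + 2244 = 2247)
A(u(D)) + P = (1/2)*(-57 + 2)/2 + 2247 = (1/2)*(1/2)*(-55) + 2247 = -55/4 + 2247 = 8933/4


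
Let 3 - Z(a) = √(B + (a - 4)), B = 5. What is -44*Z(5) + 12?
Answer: -120 + 44*√6 ≈ -12.222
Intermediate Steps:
Z(a) = 3 - √(1 + a) (Z(a) = 3 - √(5 + (a - 4)) = 3 - √(5 + (-4 + a)) = 3 - √(1 + a))
-44*Z(5) + 12 = -44*(3 - √(1 + 5)) + 12 = -44*(3 - √6) + 12 = (-132 + 44*√6) + 12 = -120 + 44*√6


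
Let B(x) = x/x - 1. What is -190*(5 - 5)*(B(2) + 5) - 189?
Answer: -189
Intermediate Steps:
B(x) = 0 (B(x) = 1 - 1 = 0)
-190*(5 - 5)*(B(2) + 5) - 189 = -190*(5 - 5)*(0 + 5) - 189 = -0*5 - 189 = -190*0 - 189 = 0 - 189 = -189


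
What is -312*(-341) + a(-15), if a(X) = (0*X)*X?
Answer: 106392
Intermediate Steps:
a(X) = 0 (a(X) = 0*X = 0)
-312*(-341) + a(-15) = -312*(-341) + 0 = 106392 + 0 = 106392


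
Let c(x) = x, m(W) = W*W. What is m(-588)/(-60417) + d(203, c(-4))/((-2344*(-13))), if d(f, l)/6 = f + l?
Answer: -11863235/2087332 ≈ -5.6834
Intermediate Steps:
m(W) = W**2
d(f, l) = 6*f + 6*l (d(f, l) = 6*(f + l) = 6*f + 6*l)
m(-588)/(-60417) + d(203, c(-4))/((-2344*(-13))) = (-588)**2/(-60417) + (6*203 + 6*(-4))/((-2344*(-13))) = 345744*(-1/60417) + (1218 - 24)/30472 = -784/137 + 1194*(1/30472) = -784/137 + 597/15236 = -11863235/2087332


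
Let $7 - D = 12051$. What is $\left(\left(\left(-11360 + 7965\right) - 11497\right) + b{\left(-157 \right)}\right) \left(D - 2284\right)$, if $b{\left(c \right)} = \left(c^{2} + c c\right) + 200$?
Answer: $-495834768$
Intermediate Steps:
$b{\left(c \right)} = 200 + 2 c^{2}$ ($b{\left(c \right)} = \left(c^{2} + c^{2}\right) + 200 = 2 c^{2} + 200 = 200 + 2 c^{2}$)
$D = -12044$ ($D = 7 - 12051 = -12044$)
$\left(\left(\left(-11360 + 7965\right) - 11497\right) + b{\left(-157 \right)}\right) \left(D - 2284\right) = \left(\left(\left(-11360 + 7965\right) - 11497\right) + \left(200 + 2 \left(-157\right)^{2}\right)\right) \left(-12044 - 2284\right) = \left(\left(-3395 - 11497\right) + \left(200 + 2 \cdot 24649\right)\right) \left(-14328\right) = \left(-14892 + \left(200 + 49298\right)\right) \left(-14328\right) = \left(-14892 + 49498\right) \left(-14328\right) = 34606 \left(-14328\right) = -495834768$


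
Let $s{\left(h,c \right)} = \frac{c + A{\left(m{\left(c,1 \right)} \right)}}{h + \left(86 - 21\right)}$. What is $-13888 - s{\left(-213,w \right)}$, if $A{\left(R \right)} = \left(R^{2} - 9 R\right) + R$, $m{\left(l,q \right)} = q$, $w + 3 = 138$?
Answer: $- \frac{513824}{37} \approx -13887.0$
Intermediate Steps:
$w = 135$ ($w = -3 + 138 = 135$)
$A{\left(R \right)} = R^{2} - 8 R$
$s{\left(h,c \right)} = \frac{-7 + c}{65 + h}$ ($s{\left(h,c \right)} = \frac{c + 1 \left(-8 + 1\right)}{h + \left(86 - 21\right)} = \frac{c + 1 \left(-7\right)}{h + \left(86 - 21\right)} = \frac{c - 7}{h + 65} = \frac{-7 + c}{65 + h}$)
$-13888 - s{\left(-213,w \right)} = -13888 - \frac{-7 + 135}{65 - 213} = -13888 - \frac{1}{-148} \cdot 128 = -13888 - \left(- \frac{1}{148}\right) 128 = -13888 - - \frac{32}{37} = -13888 + \frac{32}{37} = - \frac{513824}{37}$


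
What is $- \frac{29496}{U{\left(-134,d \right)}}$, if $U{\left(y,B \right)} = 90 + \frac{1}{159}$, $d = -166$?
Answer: $- \frac{4689864}{14311} \approx -327.71$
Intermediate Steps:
$U{\left(y,B \right)} = \frac{14311}{159}$ ($U{\left(y,B \right)} = 90 + \frac{1}{159} = \frac{14311}{159}$)
$- \frac{29496}{U{\left(-134,d \right)}} = - \frac{29496}{\frac{14311}{159}} = \left(-29496\right) \frac{159}{14311} = - \frac{4689864}{14311}$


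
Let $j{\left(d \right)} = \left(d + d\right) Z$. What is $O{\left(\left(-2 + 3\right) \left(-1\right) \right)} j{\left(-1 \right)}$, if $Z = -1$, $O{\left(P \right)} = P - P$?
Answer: $0$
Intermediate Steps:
$O{\left(P \right)} = 0$
$j{\left(d \right)} = - 2 d$ ($j{\left(d \right)} = \left(d + d\right) \left(-1\right) = 2 d \left(-1\right) = - 2 d$)
$O{\left(\left(-2 + 3\right) \left(-1\right) \right)} j{\left(-1 \right)} = 0 \left(\left(-2\right) \left(-1\right)\right) = 0 \cdot 2 = 0$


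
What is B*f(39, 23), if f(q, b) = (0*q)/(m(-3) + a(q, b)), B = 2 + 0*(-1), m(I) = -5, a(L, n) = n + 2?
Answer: 0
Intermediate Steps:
a(L, n) = 2 + n
B = 2 (B = 2 + 0 = 2)
f(q, b) = 0 (f(q, b) = (0*q)/(-5 + (2 + b)) = 0/(-3 + b) = 0)
B*f(39, 23) = 2*0 = 0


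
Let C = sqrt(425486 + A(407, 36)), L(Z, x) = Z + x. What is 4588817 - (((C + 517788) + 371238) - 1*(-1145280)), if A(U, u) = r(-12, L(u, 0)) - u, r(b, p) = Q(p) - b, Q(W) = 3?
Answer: 2554511 - sqrt(425465) ≈ 2.5539e+6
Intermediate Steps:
r(b, p) = 3 - b
A(U, u) = 15 - u (A(U, u) = (3 - 1*(-12)) - u = (3 + 12) - u = 15 - u)
C = sqrt(425465) (C = sqrt(425486 + (15 - 1*36)) = sqrt(425486 + (15 - 36)) = sqrt(425486 - 21) = sqrt(425465) ≈ 652.28)
4588817 - (((C + 517788) + 371238) - 1*(-1145280)) = 4588817 - (((sqrt(425465) + 517788) + 371238) - 1*(-1145280)) = 4588817 - (((517788 + sqrt(425465)) + 371238) + 1145280) = 4588817 - ((889026 + sqrt(425465)) + 1145280) = 4588817 - (2034306 + sqrt(425465)) = 4588817 + (-2034306 - sqrt(425465)) = 2554511 - sqrt(425465)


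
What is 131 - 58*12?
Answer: -565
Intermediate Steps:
131 - 58*12 = 131 - 696 = -565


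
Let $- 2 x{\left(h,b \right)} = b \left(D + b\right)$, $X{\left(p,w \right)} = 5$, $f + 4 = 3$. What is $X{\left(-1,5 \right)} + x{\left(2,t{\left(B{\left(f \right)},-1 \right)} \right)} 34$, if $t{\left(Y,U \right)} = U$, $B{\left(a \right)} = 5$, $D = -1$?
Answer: $-29$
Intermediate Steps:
$f = -1$ ($f = -4 + 3 = -1$)
$x{\left(h,b \right)} = - \frac{b \left(-1 + b\right)}{2}$
$X{\left(-1,5 \right)} + x{\left(2,t{\left(B{\left(f \right)},-1 \right)} \right)} 34 = 5 + \frac{1}{2} \left(-1\right) \left(1 - -1\right) 34 = 5 + \frac{1}{2} \left(-1\right) \left(1 + 1\right) 34 = 5 + \frac{1}{2} \left(-1\right) 2 \cdot 34 = 5 - 34 = -29$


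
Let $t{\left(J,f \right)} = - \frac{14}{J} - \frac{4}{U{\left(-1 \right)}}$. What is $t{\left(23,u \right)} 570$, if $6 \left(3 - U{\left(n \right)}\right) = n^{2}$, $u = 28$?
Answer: $- \frac{450300}{391} \approx -1151.7$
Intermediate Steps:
$U{\left(n \right)} = 3 - \frac{n^{2}}{6}$
$t{\left(J,f \right)} = - \frac{24}{17} - \frac{14}{J}$ ($t{\left(J,f \right)} = - \frac{14}{J} - \frac{4}{3 - \frac{\left(-1\right)^{2}}{6}} = - \frac{14}{J} - \frac{4}{3 - \frac{1}{6}} = - \frac{14}{J} - \frac{4}{\frac{17}{6}} = - \frac{14}{J} - \frac{24}{17} = - \frac{24}{17} - \frac{14}{J}$)
$t{\left(23,u \right)} 570 = \left(- \frac{24}{17} - \frac{14}{23}\right) 570 = \left(- \frac{790}{391}\right) 570 = - \frac{450300}{391}$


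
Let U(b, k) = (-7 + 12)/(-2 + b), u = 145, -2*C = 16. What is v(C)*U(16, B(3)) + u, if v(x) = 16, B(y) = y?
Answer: 1055/7 ≈ 150.71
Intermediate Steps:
C = -8 (C = -½*16 = -8)
U(b, k) = 5/(-2 + b)
v(C)*U(16, B(3)) + u = 16*(5/(-2 + 16)) + 145 = 16*(5/14) + 145 = 40/7 + 145 = 1055/7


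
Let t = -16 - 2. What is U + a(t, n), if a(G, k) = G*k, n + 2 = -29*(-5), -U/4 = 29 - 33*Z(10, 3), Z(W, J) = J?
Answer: -2294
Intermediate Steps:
t = -18
U = 280 (U = -4*(29 - 33*3) = -4*(29 - 99) = -4*(-70) = 280)
n = 143 (n = -2 - 29*(-5) = -2 + 145 = 143)
U + a(t, n) = 280 - 18*143 = 280 - 2574 = -2294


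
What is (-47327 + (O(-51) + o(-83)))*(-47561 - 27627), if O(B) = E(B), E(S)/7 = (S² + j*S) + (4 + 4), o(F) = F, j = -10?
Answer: 1923083476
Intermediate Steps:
E(S) = 56 - 70*S + 7*S² (E(S) = 7*((S² - 10*S) + (4 + 4)) = 7*((S² - 10*S) + 8) = 7*(8 + S² - 10*S) = 56 - 70*S + 7*S²)
O(B) = 56 - 70*B + 7*B²
(-47327 + (O(-51) + o(-83)))*(-47561 - 27627) = (-47327 + ((56 - 70*(-51) + 7*(-51)²) - 83))*(-47561 - 27627) = (-47327 + ((56 + 3570 + 7*2601) - 83))*(-75188) = (-47327 + ((56 + 3570 + 18207) - 83))*(-75188) = (-47327 + (21833 - 83))*(-75188) = (-47327 + 21750)*(-75188) = -25577*(-75188) = 1923083476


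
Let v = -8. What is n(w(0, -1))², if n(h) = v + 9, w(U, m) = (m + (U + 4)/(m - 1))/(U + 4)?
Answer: 1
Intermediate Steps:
w(U, m) = (m + (4 + U)/(-1 + m))/(4 + U)
n(h) = 1 (n(h) = -8 + 9 = 1)
n(w(0, -1))² = 1² = 1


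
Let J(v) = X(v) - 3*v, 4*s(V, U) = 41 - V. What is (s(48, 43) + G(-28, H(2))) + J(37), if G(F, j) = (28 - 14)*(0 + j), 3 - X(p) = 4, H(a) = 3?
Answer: -287/4 ≈ -71.750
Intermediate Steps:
s(V, U) = 41/4 - V/4 (s(V, U) = (41 - V)/4 = 41/4 - V/4)
X(p) = -1 (X(p) = 3 - 1*4 = 3 - 4 = -1)
J(v) = -1 - 3*v
G(F, j) = 14*j
(s(48, 43) + G(-28, H(2))) + J(37) = ((41/4 - 1/4*48) + 14*3) + (-1 - 3*37) = ((41/4 - 12) + 42) + (-1 - 111) = (-7/4 + 42) - 112 = 161/4 - 112 = -287/4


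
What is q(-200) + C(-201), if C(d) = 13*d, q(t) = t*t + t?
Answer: 37187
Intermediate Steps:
q(t) = t + t² (q(t) = t² + t = t + t²)
q(-200) + C(-201) = -200*(1 - 200) + 13*(-201) = -200*(-199) - 2613 = 39800 - 2613 = 37187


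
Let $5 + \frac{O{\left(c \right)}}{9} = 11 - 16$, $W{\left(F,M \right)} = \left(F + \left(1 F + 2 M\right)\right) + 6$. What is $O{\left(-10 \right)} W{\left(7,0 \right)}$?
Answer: $-1800$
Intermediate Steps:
$W{\left(F,M \right)} = 6 + 2 F + 2 M$ ($W{\left(F,M \right)} = \left(F + \left(F + 2 M\right)\right) + 6 = \left(2 F + 2 M\right) + 6 = 6 + 2 F + 2 M$)
$O{\left(c \right)} = -90$ ($O{\left(c \right)} = -45 + 9 \left(11 - 16\right) = -45 + 9 \left(-5\right) = -45 - 45 = -90$)
$O{\left(-10 \right)} W{\left(7,0 \right)} = - 90 \left(6 + 2 \cdot 7 + 2 \cdot 0\right) = - 90 \left(6 + 14 + 0\right) = \left(-90\right) 20 = -1800$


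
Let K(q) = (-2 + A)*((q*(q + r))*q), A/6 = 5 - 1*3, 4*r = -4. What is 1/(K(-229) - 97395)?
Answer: -1/120711695 ≈ -8.2842e-9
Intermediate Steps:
r = -1 (r = (¼)*(-4) = -1)
A = 12 (A = 6*(5 - 1*3) = 6*(5 - 3) = 6*2 = 12)
K(q) = 10*q²*(-1 + q) (K(q) = (-2 + 12)*((q*(q - 1))*q) = 10*((q*(-1 + q))*q) = 10*(q²*(-1 + q)) = 10*q²*(-1 + q))
1/(K(-229) - 97395) = 1/(10*(-229)²*(-1 - 229) - 97395) = 1/(10*52441*(-230) - 97395) = 1/(-120614300 - 97395) = 1/(-120711695) = -1/120711695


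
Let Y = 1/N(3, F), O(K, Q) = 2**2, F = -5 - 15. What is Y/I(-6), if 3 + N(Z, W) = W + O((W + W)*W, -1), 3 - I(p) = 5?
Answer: 1/38 ≈ 0.026316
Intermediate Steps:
I(p) = -2 (I(p) = 3 - 1*5 = 3 - 5 = -2)
F = -20
O(K, Q) = 4
N(Z, W) = 1 + W (N(Z, W) = -3 + (W + 4) = -3 + (4 + W) = 1 + W)
Y = -1/19 (Y = 1/(1 - 20) = 1/(-19) = -1/19 ≈ -0.052632)
Y/I(-6) = -1/19/(-2) = -1/19*(-1/2) = 1/38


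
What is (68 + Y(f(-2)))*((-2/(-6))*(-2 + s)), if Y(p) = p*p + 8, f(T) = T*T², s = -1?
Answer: -140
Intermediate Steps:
f(T) = T³
Y(p) = 8 + p² (Y(p) = p² + 8 = 8 + p²)
(68 + Y(f(-2)))*((-2/(-6))*(-2 + s)) = (68 + (8 + ((-2)³)²))*((-2/(-6))*(-2 - 1)) = (68 + (8 + (-8)²))*(-2*(-⅙)*(-3)) = (68 + (8 + 64))*((⅓)*(-3)) = (68 + 72)*(-1) = 140*(-1) = -140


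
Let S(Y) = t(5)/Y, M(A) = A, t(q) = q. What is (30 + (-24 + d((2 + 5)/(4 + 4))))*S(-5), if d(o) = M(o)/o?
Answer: -7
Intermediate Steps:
d(o) = 1 (d(o) = o/o = 1)
S(Y) = 5/Y
(30 + (-24 + d((2 + 5)/(4 + 4))))*S(-5) = (30 + (-24 + 1))*(5/(-5)) = (30 - 23)*(5*(-⅕)) = 7*(-1) = -7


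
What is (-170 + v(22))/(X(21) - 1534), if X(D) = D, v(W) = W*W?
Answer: -314/1513 ≈ -0.20753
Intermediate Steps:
v(W) = W**2
(-170 + v(22))/(X(21) - 1534) = (-170 + 22**2)/(21 - 1534) = (-170 + 484)/(-1513) = 314*(-1/1513) = -314/1513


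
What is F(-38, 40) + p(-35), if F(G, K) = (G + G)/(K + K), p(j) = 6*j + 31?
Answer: -3599/20 ≈ -179.95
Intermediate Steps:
p(j) = 31 + 6*j
F(G, K) = G/K (F(G, K) = (2*G)/((2*K)) = (2*G)*(1/(2*K)) = G/K)
F(-38, 40) + p(-35) = -38/40 + (31 + 6*(-35)) = -38*1/40 + (31 - 210) = -19/20 - 179 = -3599/20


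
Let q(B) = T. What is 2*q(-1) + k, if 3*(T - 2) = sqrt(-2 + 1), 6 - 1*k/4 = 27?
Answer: -80 + 2*I/3 ≈ -80.0 + 0.66667*I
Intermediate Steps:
k = -84 (k = 24 - 4*27 = 24 - 108 = -84)
T = 2 + I/3 (T = 2 + sqrt(-2 + 1)/3 = 2 + sqrt(-1)/3 = 2 + I/3 ≈ 2.0 + 0.33333*I)
q(B) = 2 + I/3
2*q(-1) + k = 2*(2 + I/3) - 84 = (4 + 2*I/3) - 84 = -80 + 2*I/3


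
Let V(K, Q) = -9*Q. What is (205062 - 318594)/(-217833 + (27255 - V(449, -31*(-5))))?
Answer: 37844/63061 ≈ 0.60012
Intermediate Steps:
(205062 - 318594)/(-217833 + (27255 - V(449, -31*(-5)))) = (205062 - 318594)/(-217833 + (27255 - (-9)*(-31*(-5)))) = -113532/(-217833 + (27255 - (-9)*155)) = -113532/(-217833 + (27255 - 1*(-1395))) = -113532/(-217833 + (27255 + 1395)) = -113532/(-217833 + 28650) = -113532/(-189183) = -113532*(-1/189183) = 37844/63061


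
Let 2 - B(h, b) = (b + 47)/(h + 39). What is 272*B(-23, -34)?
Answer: 323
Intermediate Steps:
B(h, b) = 2 - (47 + b)/(39 + h) (B(h, b) = 2 - (b + 47)/(h + 39) = 2 - (47 + b)/(39 + h))
272*B(-23, -34) = 272*((31 - 1*(-34) + 2*(-23))/(39 - 23)) = 272*((31 + 34 - 46)/16) = 272*((1/16)*19) = 272*(19/16) = 323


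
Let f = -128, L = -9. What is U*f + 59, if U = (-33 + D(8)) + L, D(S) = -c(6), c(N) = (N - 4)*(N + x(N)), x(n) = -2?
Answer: 6459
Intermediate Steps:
c(N) = (-4 + N)*(-2 + N) (c(N) = (N - 4)*(N - 2) = (-4 + N)*(-2 + N))
D(S) = -8 (D(S) = -(8 + 6² - 6*6) = -(8 + 36 - 36) = -1*8 = -8)
U = -50 (U = (-33 - 8) - 9 = -41 - 9 = -50)
U*f + 59 = -50*(-128) + 59 = 6400 + 59 = 6459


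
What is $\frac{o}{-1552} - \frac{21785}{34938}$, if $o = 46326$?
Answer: $- \frac{413087027}{13555944} \approx -30.473$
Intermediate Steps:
$\frac{o}{-1552} - \frac{21785}{34938} = \frac{46326}{-1552} - \frac{21785}{34938} = 46326 \left(- \frac{1}{1552}\right) - \frac{21785}{34938} = - \frac{23163}{776} - \frac{21785}{34938} = - \frac{413087027}{13555944}$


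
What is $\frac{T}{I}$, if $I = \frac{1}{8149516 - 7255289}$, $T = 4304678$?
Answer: $3849359293906$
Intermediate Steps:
$I = \frac{1}{894227} \approx 1.1183 \cdot 10^{-6}$
$\frac{T}{I} = 4304678 \frac{1}{\frac{1}{894227}} = 4304678 \cdot 894227 = 3849359293906$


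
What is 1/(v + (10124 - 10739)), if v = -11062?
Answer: -1/11677 ≈ -8.5638e-5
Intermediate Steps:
1/(v + (10124 - 10739)) = 1/(-11062 + (10124 - 10739)) = 1/(-11062 - 615) = 1/(-11677) = -1/11677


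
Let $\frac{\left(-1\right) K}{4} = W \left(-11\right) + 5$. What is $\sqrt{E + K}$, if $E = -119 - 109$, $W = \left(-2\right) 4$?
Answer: $10 i \sqrt{6} \approx 24.495 i$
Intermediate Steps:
$W = -8$
$E = -228$ ($E = -119 - 109 = -228$)
$K = -372$ ($K = - 4 \left(\left(-8\right) \left(-11\right) + 5\right) = - 4 \left(88 + 5\right) = \left(-4\right) 93 = -372$)
$\sqrt{E + K} = \sqrt{-228 - 372} = \sqrt{-600} = 10 i \sqrt{6}$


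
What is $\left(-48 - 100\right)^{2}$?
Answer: $21904$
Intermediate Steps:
$\left(-48 - 100\right)^{2} = \left(-148\right)^{2} = 21904$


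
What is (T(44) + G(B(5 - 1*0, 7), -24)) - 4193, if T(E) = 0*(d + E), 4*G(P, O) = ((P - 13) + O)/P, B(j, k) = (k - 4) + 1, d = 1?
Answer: -67121/16 ≈ -4195.1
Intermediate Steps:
B(j, k) = -3 + k (B(j, k) = (-4 + k) + 1 = -3 + k)
G(P, O) = (-13 + O + P)/(4*P) (G(P, O) = (((P - 13) + O)/P)/4 = (((-13 + P) + O)/P)/4 = ((-13 + O + P)/P)/4 = (-13 + O + P)/(4*P))
T(E) = 0 (T(E) = 0*(1 + E) = 0)
(T(44) + G(B(5 - 1*0, 7), -24)) - 4193 = (0 + (-13 - 24 + (-3 + 7))/(4*(-3 + 7))) - 4193 = (0 + (¼)*(-13 - 24 + 4)/4) - 4193 = (0 + (¼)*(¼)*(-33)) - 4193 = (0 - 33/16) - 4193 = -33/16 - 4193 = -67121/16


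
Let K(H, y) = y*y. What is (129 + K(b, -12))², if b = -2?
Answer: 74529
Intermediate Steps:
K(H, y) = y²
(129 + K(b, -12))² = (129 + (-12)²)² = (129 + 144)² = 273² = 74529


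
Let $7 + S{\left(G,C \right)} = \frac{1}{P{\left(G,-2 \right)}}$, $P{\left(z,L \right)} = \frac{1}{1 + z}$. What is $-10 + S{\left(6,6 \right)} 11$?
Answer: $-10$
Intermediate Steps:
$S{\left(G,C \right)} = -6 + G$ ($S{\left(G,C \right)} = -7 + \frac{1}{\frac{1}{1 + G}} = -7 + \left(1 + G\right) = -6 + G$)
$-10 + S{\left(6,6 \right)} 11 = -10 + \left(-6 + 6\right) 11 = -10 + 0 \cdot 11 = -10 + 0 = -10$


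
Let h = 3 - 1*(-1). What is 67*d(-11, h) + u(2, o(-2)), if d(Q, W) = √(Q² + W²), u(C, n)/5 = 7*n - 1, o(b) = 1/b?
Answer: -45/2 + 67*√137 ≈ 761.71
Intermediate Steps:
u(C, n) = -5 + 35*n (u(C, n) = 5*(7*n - 1) = 5*(-1 + 7*n) = -5 + 35*n)
h = 4 (h = 3 + 1 = 4)
67*d(-11, h) + u(2, o(-2)) = 67*√((-11)² + 4²) + (-5 + 35/(-2)) = 67*√(121 + 16) + (-5 + 35*(-½)) = 67*√137 + (-5 - 35/2) = 67*√137 - 45/2 = -45/2 + 67*√137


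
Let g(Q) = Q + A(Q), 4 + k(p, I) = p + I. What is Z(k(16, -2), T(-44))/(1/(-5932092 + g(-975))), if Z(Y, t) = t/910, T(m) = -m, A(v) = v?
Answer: -130548924/455 ≈ -2.8692e+5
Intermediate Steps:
k(p, I) = -4 + I + p (k(p, I) = -4 + (p + I) = -4 + (I + p) = -4 + I + p)
g(Q) = 2*Q (g(Q) = Q + Q = 2*Q)
Z(Y, t) = t/910 (Z(Y, t) = t*(1/910) = t/910)
Z(k(16, -2), T(-44))/(1/(-5932092 + g(-975))) = ((-1*(-44))/910)/(1/(-5932092 + 2*(-975))) = ((1/910)*44)/(1/(-5932092 - 1950)) = 22/(455*(1/(-5934042))) = 22/(455*(-1/5934042)) = (22/455)*(-5934042) = -130548924/455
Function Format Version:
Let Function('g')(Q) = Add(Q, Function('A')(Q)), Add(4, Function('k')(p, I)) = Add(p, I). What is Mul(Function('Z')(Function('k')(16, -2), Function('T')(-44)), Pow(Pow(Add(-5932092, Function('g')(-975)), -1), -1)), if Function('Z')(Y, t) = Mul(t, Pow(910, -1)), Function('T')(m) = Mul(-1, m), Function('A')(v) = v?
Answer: Rational(-130548924, 455) ≈ -2.8692e+5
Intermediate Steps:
Function('k')(p, I) = Add(-4, I, p) (Function('k')(p, I) = Add(-4, Add(p, I)) = Add(-4, Add(I, p)) = Add(-4, I, p))
Function('g')(Q) = Mul(2, Q) (Function('g')(Q) = Add(Q, Q) = Mul(2, Q))
Function('Z')(Y, t) = Mul(Rational(1, 910), t) (Function('Z')(Y, t) = Mul(t, Rational(1, 910)) = Mul(Rational(1, 910), t))
Mul(Function('Z')(Function('k')(16, -2), Function('T')(-44)), Pow(Pow(Add(-5932092, Function('g')(-975)), -1), -1)) = Mul(Mul(Rational(1, 910), Mul(-1, -44)), Pow(Pow(Add(-5932092, Mul(2, -975)), -1), -1)) = Mul(Mul(Rational(1, 910), 44), Pow(Pow(Add(-5932092, -1950), -1), -1)) = Mul(Rational(22, 455), Pow(Pow(-5934042, -1), -1)) = Mul(Rational(22, 455), Pow(Rational(-1, 5934042), -1)) = Mul(Rational(22, 455), -5934042) = Rational(-130548924, 455)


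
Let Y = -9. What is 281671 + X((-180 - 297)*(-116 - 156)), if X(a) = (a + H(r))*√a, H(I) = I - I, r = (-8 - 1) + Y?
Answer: 281671 + 1556928*√901 ≈ 4.7015e+7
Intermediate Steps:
r = -18 (r = (-8 - 1) - 9 = -9 - 9 = -18)
H(I) = 0
X(a) = a^(3/2) (X(a) = (a + 0)*√a = a*√a = a^(3/2))
281671 + X((-180 - 297)*(-116 - 156)) = 281671 + ((-180 - 297)*(-116 - 156))^(3/2) = 281671 + (-477*(-272))^(3/2) = 281671 + 129744^(3/2) = 281671 + 1556928*√901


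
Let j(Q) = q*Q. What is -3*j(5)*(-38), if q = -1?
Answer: -570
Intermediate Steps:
j(Q) = -Q
-3*j(5)*(-38) = -(-3)*5*(-38) = -3*(-5)*(-38) = 15*(-38) = -570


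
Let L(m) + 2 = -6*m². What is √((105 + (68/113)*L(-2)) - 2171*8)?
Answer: 3*I*√24514559/113 ≈ 131.45*I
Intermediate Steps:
L(m) = -2 - 6*m²
√((105 + (68/113)*L(-2)) - 2171*8) = √((105 + (68/113)*(-2 - 6*(-2)²)) - 2171*8) = √((105 + (68*(1/113))*(-2 - 6*4)) - 17368) = √((105 + 68*(-2 - 24)/113) - 17368) = √((105 + (68/113)*(-26)) - 17368) = √((105 - 1768/113) - 17368) = √(10097/113 - 17368) = √(-1952487/113) = 3*I*√24514559/113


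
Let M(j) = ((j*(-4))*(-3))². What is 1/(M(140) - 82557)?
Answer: 1/2739843 ≈ 3.6498e-7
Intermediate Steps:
M(j) = 144*j² (M(j) = (-4*j*(-3))² = (12*j)² = 144*j²)
1/(M(140) - 82557) = 1/(144*140² - 82557) = 1/(144*19600 - 82557) = 1/(2822400 - 82557) = 1/2739843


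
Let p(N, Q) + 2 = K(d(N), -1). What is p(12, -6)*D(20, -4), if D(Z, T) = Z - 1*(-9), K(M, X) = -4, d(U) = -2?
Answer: -174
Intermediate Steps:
D(Z, T) = 9 + Z (D(Z, T) = Z + 9 = 9 + Z)
p(N, Q) = -6 (p(N, Q) = -2 - 4 = -6)
p(12, -6)*D(20, -4) = -6*(9 + 20) = -6*29 = -174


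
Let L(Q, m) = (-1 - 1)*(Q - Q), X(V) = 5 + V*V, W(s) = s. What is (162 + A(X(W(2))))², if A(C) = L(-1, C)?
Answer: 26244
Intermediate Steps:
X(V) = 5 + V²
L(Q, m) = 0 (L(Q, m) = -2*0 = 0)
A(C) = 0
(162 + A(X(W(2))))² = (162 + 0)² = 162² = 26244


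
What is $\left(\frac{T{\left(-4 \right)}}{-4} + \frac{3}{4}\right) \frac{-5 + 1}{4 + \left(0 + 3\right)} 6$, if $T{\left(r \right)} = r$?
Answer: $-6$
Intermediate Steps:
$\left(\frac{T{\left(-4 \right)}}{-4} + \frac{3}{4}\right) \frac{-5 + 1}{4 + \left(0 + 3\right)} 6 = \left(- \frac{4}{-4} + \frac{3}{4}\right) \frac{-5 + 1}{4 + \left(0 + 3\right)} 6 = \left(\left(-4\right) \left(- \frac{1}{4}\right) + 3 \cdot \frac{1}{4}\right) \left(- \frac{4}{4 + 3}\right) 6 = \left(1 + \frac{3}{4}\right) \left(- \frac{4}{7}\right) 6 = \frac{7 \left(\left(-4\right) \frac{1}{7}\right)}{4} \cdot 6 = \frac{7}{4} \left(- \frac{4}{7}\right) 6 = \left(-1\right) 6 = -6$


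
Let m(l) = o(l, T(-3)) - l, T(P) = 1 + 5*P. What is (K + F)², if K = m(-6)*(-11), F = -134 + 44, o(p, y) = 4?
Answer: 40000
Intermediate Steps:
F = -90
m(l) = 4 - l
K = -110 (K = (4 - 1*(-6))*(-11) = (4 + 6)*(-11) = 10*(-11) = -110)
(K + F)² = (-110 - 90)² = (-200)² = 40000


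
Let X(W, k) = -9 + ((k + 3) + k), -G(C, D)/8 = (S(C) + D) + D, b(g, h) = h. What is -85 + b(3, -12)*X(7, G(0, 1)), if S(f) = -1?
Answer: 179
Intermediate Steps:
G(C, D) = 8 - 16*D (G(C, D) = -8*((-1 + D) + D) = -8*(-1 + 2*D) = 8 - 16*D)
X(W, k) = -6 + 2*k (X(W, k) = -9 + ((3 + k) + k) = -9 + (3 + 2*k) = -6 + 2*k)
-85 + b(3, -12)*X(7, G(0, 1)) = -85 - 12*(-6 + 2*(8 - 16*1)) = -85 - 12*(-6 + 2*(8 - 16)) = -85 - 12*(-6 + 2*(-8)) = -85 - 12*(-6 - 16) = -85 - 12*(-22) = -85 + 264 = 179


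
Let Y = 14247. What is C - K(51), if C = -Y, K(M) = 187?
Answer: -14434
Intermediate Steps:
C = -14247 (C = -1*14247 = -14247)
C - K(51) = -14247 - 1*187 = -14247 - 187 = -14434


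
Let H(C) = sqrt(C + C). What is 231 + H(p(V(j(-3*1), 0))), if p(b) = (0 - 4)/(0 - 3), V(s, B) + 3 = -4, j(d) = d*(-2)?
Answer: 231 + 2*sqrt(6)/3 ≈ 232.63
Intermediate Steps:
j(d) = -2*d
V(s, B) = -7 (V(s, B) = -3 - 4 = -7)
p(b) = 4/3 (p(b) = -4/(-3) = -4*(-1/3) = 4/3)
H(C) = sqrt(2)*sqrt(C) (H(C) = sqrt(2*C) = sqrt(2)*sqrt(C))
231 + H(p(V(j(-3*1), 0))) = 231 + sqrt(2)*sqrt(4/3) = 231 + sqrt(2)*(2*sqrt(3)/3) = 231 + 2*sqrt(6)/3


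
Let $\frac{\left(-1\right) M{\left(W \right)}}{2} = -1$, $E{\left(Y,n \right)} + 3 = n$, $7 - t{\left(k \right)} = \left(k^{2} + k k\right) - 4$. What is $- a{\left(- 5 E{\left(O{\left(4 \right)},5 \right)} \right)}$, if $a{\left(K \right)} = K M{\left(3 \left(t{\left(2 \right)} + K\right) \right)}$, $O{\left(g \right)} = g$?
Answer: $20$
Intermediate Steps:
$t{\left(k \right)} = 11 - 2 k^{2}$ ($t{\left(k \right)} = 7 - \left(\left(k^{2} + k k\right) - 4\right) = 7 - \left(\left(k^{2} + k^{2}\right) - 4\right) = 7 - \left(2 k^{2} - 4\right) = 7 - \left(-4 + 2 k^{2}\right) = 11 - 2 k^{2}$)
$E{\left(Y,n \right)} = -3 + n$
$M{\left(W \right)} = 2$ ($M{\left(W \right)} = \left(-2\right) \left(-1\right) = 2$)
$a{\left(K \right)} = 2 K$ ($a{\left(K \right)} = K 2 = 2 K$)
$- a{\left(- 5 E{\left(O{\left(4 \right)},5 \right)} \right)} = - 2 \left(- 5 \left(-3 + 5\right)\right) = - 2 \left(\left(-5\right) 2\right) = - 2 \left(-10\right) = \left(-1\right) \left(-20\right) = 20$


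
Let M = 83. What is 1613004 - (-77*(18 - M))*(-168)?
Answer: 2453844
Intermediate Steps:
1613004 - (-77*(18 - M))*(-168) = 1613004 - (-77*(18 - 1*83))*(-168) = 1613004 - (-77*(18 - 83))*(-168) = 1613004 - (-77*(-65))*(-168) = 1613004 - 5005*(-168) = 1613004 - 1*(-840840) = 1613004 + 840840 = 2453844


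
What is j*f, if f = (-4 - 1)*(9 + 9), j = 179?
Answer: -16110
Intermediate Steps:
f = -90 (f = -5*18 = -90)
j*f = 179*(-90) = -16110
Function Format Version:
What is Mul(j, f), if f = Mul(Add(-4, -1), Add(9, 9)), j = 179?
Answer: -16110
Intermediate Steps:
f = -90 (f = Mul(-5, 18) = -90)
Mul(j, f) = Mul(179, -90) = -16110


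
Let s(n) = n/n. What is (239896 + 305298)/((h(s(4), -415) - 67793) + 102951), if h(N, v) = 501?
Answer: 3226/211 ≈ 15.289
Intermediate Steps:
s(n) = 1
(239896 + 305298)/((h(s(4), -415) - 67793) + 102951) = (239896 + 305298)/((501 - 67793) + 102951) = 545194/(-67292 + 102951) = 545194/35659 = 545194*(1/35659) = 3226/211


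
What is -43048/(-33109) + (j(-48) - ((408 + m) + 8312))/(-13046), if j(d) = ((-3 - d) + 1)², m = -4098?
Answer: 322287681/215970007 ≈ 1.4923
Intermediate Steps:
j(d) = (-2 - d)²
-43048/(-33109) + (j(-48) - ((408 + m) + 8312))/(-13046) = -43048/(-33109) + ((2 - 48)² - ((408 - 4098) + 8312))/(-13046) = -43048*(-1/33109) + ((-46)² - (-3690 + 8312))*(-1/13046) = 43048/33109 + (2116 - 1*4622)*(-1/13046) = 43048/33109 + (2116 - 4622)*(-1/13046) = 43048/33109 - 2506*(-1/13046) = 43048/33109 + 1253/6523 = 322287681/215970007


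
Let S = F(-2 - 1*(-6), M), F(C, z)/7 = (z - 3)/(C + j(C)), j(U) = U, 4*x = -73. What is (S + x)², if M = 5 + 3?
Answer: 12321/64 ≈ 192.52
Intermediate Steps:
x = -73/4 (x = (¼)*(-73) = -73/4 ≈ -18.250)
M = 8
F(C, z) = 7*(-3 + z)/(2*C) (F(C, z) = 7*((z - 3)/(C + C)) = 7*((-3 + z)/((2*C))) = 7*((-3 + z)*(1/(2*C))) = 7*((-3 + z)/(2*C)) = 7*(-3 + z)/(2*C))
S = 35/8 (S = 7*(-3 + 8)/(2*(-2 - 1*(-6))) = (7/2)*5/(-2 + 6) = (7/2)*5/4 = (7/2)*(¼)*5 = 35/8 ≈ 4.3750)
(S + x)² = (35/8 - 73/4)² = (-111/8)² = 12321/64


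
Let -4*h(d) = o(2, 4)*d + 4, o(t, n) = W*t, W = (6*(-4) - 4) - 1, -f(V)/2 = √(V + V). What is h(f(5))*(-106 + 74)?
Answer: 32 + 928*√10 ≈ 2966.6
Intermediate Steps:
f(V) = -2*√2*√V (f(V) = -2*√(V + V) = -2*√2*√V)
W = -29 (W = (-24 - 4) - 1 = -28 - 1 = -29)
o(t, n) = -29*t
h(d) = -1 + 29*d/2 (h(d) = -((-29*2)*d + 4)/4 = -(-58*d + 4)/4 = -(4 - 58*d)/4 = -1 + 29*d/2)
h(f(5))*(-106 + 74) = (-1 + 29*(-2*√2*√5)/2)*(-106 + 74) = (-1 + 29*(-2*√10)/2)*(-32) = (-1 - 29*√10)*(-32) = 32 + 928*√10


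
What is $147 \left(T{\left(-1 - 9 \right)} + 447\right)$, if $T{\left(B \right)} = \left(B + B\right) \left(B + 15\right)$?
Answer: $51009$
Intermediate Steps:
$T{\left(B \right)} = 2 B \left(15 + B\right)$
$147 \left(T{\left(-1 - 9 \right)} + 447\right) = 147 \left(2 \left(-1 - 9\right) \left(15 - 10\right) + 447\right) = 147 \left(2 \left(-10\right) \left(15 - 10\right) + 447\right) = 147 \left(2 \left(-10\right) 5 + 447\right) = 147 \left(-100 + 447\right) = 147 \cdot 347 = 51009$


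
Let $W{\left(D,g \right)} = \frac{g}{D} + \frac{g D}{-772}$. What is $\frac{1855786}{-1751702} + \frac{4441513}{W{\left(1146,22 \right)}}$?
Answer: $- \frac{430206016529911535}{3161380681096} \approx -1.3608 \cdot 10^{5}$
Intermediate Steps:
$W{\left(D,g \right)} = \frac{g}{D} - \frac{D g}{772}$ ($W{\left(D,g \right)} = \frac{g}{D} + D g \left(- \frac{1}{772}\right) = \frac{g}{D} - \frac{D g}{772}$)
$\frac{1855786}{-1751702} + \frac{4441513}{W{\left(1146,22 \right)}} = \frac{1855786}{-1751702} + \frac{4441513}{\frac{22}{1146} - \frac{573}{386} \cdot 22} = 1855786 \left(- \frac{1}{1751702}\right) + \frac{4441513}{22 \cdot \frac{1}{1146} - \frac{6303}{193}} = - \frac{927893}{875851} + \frac{4441513}{\frac{11}{573} - \frac{6303}{193}} = - \frac{927893}{875851} + \frac{4441513}{- \frac{3609496}{110589}} = - \frac{927893}{875851} + 4441513 \left(- \frac{110589}{3609496}\right) = - \frac{927893}{875851} - \frac{491182481157}{3609496} = - \frac{430206016529911535}{3161380681096}$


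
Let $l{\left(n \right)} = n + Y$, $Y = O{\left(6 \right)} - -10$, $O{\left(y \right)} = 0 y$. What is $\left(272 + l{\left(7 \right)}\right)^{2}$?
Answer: $83521$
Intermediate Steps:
$O{\left(y \right)} = 0$
$Y = 10$ ($Y = 0 - -10 = 0 + 10 = 10$)
$l{\left(n \right)} = 10 + n$ ($l{\left(n \right)} = n + 10 = 10 + n$)
$\left(272 + l{\left(7 \right)}\right)^{2} = \left(272 + \left(10 + 7\right)\right)^{2} = \left(272 + 17\right)^{2} = 289^{2} = 83521$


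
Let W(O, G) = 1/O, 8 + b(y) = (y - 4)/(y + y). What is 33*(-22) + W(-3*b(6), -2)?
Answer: -34120/47 ≈ -725.96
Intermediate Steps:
b(y) = -8 + (-4 + y)/(2*y) (b(y) = -8 + (y - 4)/(y + y) = -8 + (-4 + y)/((2*y)) = -8 + (-4 + y)*(1/(2*y)) = -8 + (-4 + y)/(2*y))
33*(-22) + W(-3*b(6), -2) = 33*(-22) + 1/(-3*(-15/2 - 2/6)) = -726 + 1/(-3*(-15/2 - 2*⅙)) = -726 + 1/(-3*(-15/2 - ⅓)) = -726 + 1/(-3*(-47/6)) = -726 + 1/(47/2) = -726 + 2/47 = -34120/47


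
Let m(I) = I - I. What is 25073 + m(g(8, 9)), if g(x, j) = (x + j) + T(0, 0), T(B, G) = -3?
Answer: 25073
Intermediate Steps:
g(x, j) = -3 + j + x (g(x, j) = (x + j) - 3 = (j + x) - 3 = -3 + j + x)
m(I) = 0
25073 + m(g(8, 9)) = 25073 + 0 = 25073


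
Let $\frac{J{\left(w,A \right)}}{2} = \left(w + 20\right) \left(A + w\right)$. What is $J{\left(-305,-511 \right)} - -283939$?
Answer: $749059$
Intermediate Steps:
$J{\left(w,A \right)} = 2 \left(20 + w\right) \left(A + w\right)$ ($J{\left(w,A \right)} = 2 \left(w + 20\right) \left(A + w\right) = 2 \left(20 + w\right) \left(A + w\right)$)
$J{\left(-305,-511 \right)} - -283939 = \left(2 \left(-305\right)^{2} + 40 \left(-511\right) + 40 \left(-305\right) + 2 \left(-511\right) \left(-305\right)\right) - -283939 = \left(2 \cdot 93025 - 20440 - 12200 + 311710\right) + 283939 = \left(186050 - 20440 - 12200 + 311710\right) + 283939 = 465120 + 283939 = 749059$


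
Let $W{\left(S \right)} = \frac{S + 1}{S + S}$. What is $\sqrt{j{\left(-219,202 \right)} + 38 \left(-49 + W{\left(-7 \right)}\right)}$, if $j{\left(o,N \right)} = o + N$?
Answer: $\frac{i \sqrt{91273}}{7} \approx 43.159 i$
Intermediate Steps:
$j{\left(o,N \right)} = N + o$
$W{\left(S \right)} = \frac{1 + S}{2 S}$
$\sqrt{j{\left(-219,202 \right)} + 38 \left(-49 + W{\left(-7 \right)}\right)} = \sqrt{\left(202 - 219\right) + 38 \left(-49 + \frac{1 - 7}{2 \left(-7\right)}\right)} = \sqrt{-17 + 38 \left(-49 + \frac{1}{2} \left(- \frac{1}{7}\right) \left(-6\right)\right)} = \sqrt{-17 + 38 \left(-49 + \frac{3}{7}\right)} = \sqrt{-17 + 38 \left(- \frac{340}{7}\right)} = \sqrt{-17 - \frac{12920}{7}} = \sqrt{- \frac{13039}{7}} = \frac{i \sqrt{91273}}{7}$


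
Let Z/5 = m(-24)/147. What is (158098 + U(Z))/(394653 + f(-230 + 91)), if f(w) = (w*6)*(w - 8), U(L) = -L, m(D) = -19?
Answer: 23240501/76035897 ≈ 0.30565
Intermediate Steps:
Z = -95/147 (Z = 5*(-19/147) = -95/147 ≈ -0.64626)
f(w) = 6*w*(-8 + w) (f(w) = (6*w)*(-8 + w) = 6*w*(-8 + w))
(158098 + U(Z))/(394653 + f(-230 + 91)) = (158098 - 1*(-95/147))/(394653 + 6*(-230 + 91)*(-8 + (-230 + 91))) = (158098 + 95/147)/(394653 + 6*(-139)*(-8 - 139)) = 23240501/(147*(394653 + 6*(-139)*(-147))) = 23240501/(147*(394653 + 122598)) = (23240501/147)/517251 = (23240501/147)*(1/517251) = 23240501/76035897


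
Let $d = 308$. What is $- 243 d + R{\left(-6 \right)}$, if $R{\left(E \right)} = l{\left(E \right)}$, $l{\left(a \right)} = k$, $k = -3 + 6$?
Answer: $-74841$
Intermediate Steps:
$k = 3$
$l{\left(a \right)} = 3$
$R{\left(E \right)} = 3$
$- 243 d + R{\left(-6 \right)} = \left(-243\right) 308 + 3 = -74844 + 3 = -74841$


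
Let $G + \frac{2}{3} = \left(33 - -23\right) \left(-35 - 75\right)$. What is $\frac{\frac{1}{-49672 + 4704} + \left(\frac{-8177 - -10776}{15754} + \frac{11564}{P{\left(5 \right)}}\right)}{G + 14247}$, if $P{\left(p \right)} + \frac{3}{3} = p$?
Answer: $\frac{3072264078045}{8592851614424} \approx 0.35754$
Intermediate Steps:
$P{\left(p \right)} = -1 + p$
$G = - \frac{18482}{3}$ ($G = - \frac{2}{3} + \left(33 - -23\right) \left(-35 - 75\right) = - \frac{2}{3} + \left(33 + 23\right) \left(-110\right) = - \frac{2}{3} + 56 \left(-110\right) = - \frac{2}{3} - 6160 = - \frac{18482}{3} \approx -6160.7$)
$\frac{\frac{1}{-49672 + 4704} + \left(\frac{-8177 - -10776}{15754} + \frac{11564}{P{\left(5 \right)}}\right)}{G + 14247} = \frac{\frac{1}{-49672 + 4704} + \left(\frac{-8177 - -10776}{15754} + \frac{11564}{-1 + 5}\right)}{- \frac{18482}{3} + 14247} = \frac{\frac{1}{-44968} + \left(\left(-8177 + 10776\right) \frac{1}{15754} + \frac{11564}{4}\right)}{\frac{24259}{3}} = \left(- \frac{1}{44968} + \left(2599 \cdot \frac{1}{15754} + 11564 \cdot \frac{1}{4}\right)\right) \frac{3}{24259} = \left(- \frac{1}{44968} + \left(\frac{2599}{15754} + 2891\right)\right) \frac{3}{24259} = \left(- \frac{1}{44968} + \frac{45547413}{15754}\right) \frac{3}{24259} = \frac{1024088026015}{354212936} \cdot \frac{3}{24259} = \frac{3072264078045}{8592851614424}$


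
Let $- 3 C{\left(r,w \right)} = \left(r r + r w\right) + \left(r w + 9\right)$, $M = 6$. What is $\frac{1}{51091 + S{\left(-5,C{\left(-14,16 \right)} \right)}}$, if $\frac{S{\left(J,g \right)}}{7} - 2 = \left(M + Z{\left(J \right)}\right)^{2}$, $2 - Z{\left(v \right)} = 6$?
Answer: $\frac{1}{51133} \approx 1.9557 \cdot 10^{-5}$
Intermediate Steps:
$Z{\left(v \right)} = -4$ ($Z{\left(v \right)} = 2 - 6 = -4$)
$C{\left(r,w \right)} = -3 - \frac{r^{2}}{3} - \frac{2 r w}{3}$ ($C{\left(r,w \right)} = - \frac{\left(r r + r w\right) + \left(r w + 9\right)}{3} = - \frac{\left(r^{2} + r w\right) + \left(9 + r w\right)}{3} = - \frac{9 + r^{2} + 2 r w}{3} = -3 - \frac{r^{2}}{3} - \frac{2 r w}{3}$)
$S{\left(J,g \right)} = 42$ ($S{\left(J,g \right)} = 14 + 7 \left(6 - 4\right)^{2} = 14 + 7 \cdot 2^{2} = 14 + 7 \cdot 4 = 14 + 28 = 42$)
$\frac{1}{51091 + S{\left(-5,C{\left(-14,16 \right)} \right)}} = \frac{1}{51091 + 42} = \frac{1}{51133}$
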